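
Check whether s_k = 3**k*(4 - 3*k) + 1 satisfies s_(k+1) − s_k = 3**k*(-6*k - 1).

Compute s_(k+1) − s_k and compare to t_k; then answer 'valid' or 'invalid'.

s_(k+1) = 3**(k + 1)*(1 - 3*k) + 1
s_(k+1) − s_k = 3**k*(-6*k - 1)
(s_(k+1) − s_k) − t_k = 0

valid (s_(k+1) − s_k reduces to t_k)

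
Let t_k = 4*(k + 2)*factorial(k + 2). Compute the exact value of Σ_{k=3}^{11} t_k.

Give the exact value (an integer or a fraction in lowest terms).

Σ = 348713164320

Step 1: r(k) = (k + 3)**2/(k + 2).
A = k + 3, B = 1, C = k + 2.
Key eq: (k + 3)·f(k+1) = (1)·f(k) + (k + 2).
deg f ≤ 0 (via 1,0,1).
Solving with deg f ≤ 0: f(k) = 1.
So s_k = (B(k−1)f/C)·t_k = (1/(k + 2))·t_k = 4*factorial(k + 2).
Check: Δs_k = 4*(k + 2)*factorial(k + 2). ✓
Sum = s_(12) − s_(3); s_(12) = 348713164800, s_(3) = 480 ⇒ 348713164320.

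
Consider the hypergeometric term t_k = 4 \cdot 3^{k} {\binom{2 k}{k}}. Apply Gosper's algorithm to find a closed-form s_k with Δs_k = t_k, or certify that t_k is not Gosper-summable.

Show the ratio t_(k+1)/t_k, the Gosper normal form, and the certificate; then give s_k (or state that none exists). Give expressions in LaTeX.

r(k) = 6*(2*k + 1)/(k + 1) after simplifying.
So A=12*k + 6 and B=k + 1, with C=1.
f must satisfy (12*k + 6)·f(k+1) − (k)·f(k) = 1.
Degrees (1,1,0) ⇒ d ≤ -1.
Bound -1 < 0, so the key equation has no polynomial solution.

no hypergeometric antidifference exists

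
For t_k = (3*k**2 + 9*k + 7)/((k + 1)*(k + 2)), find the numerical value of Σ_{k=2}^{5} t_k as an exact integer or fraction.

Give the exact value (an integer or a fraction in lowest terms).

The ratio is (k + 1)*(9*k + 3*(k + 1)**2 + 16)/((k + 3)*(3*k**2 + 9*k + 7)).
So A=k + 1 and B=k + 3, with C=k**2 + 3*k + 7/3.
Need (k + 1)·f(k+1) − (k + 2)·f(k) = k**2 + 3*k + 7/3.
Degrees (1,1,2) ⇒ d ≤ 2.
Coefficient equations give f(k) = k*(3*k + 4)/3.
Certificate R = B(k−1)f/C = k*(k + 2)*(3*k + 4)/(3*k**2 + 9*k + 7) gives s_k = k*(3*k + 4)/(k + 1).
Verify: (3*k**2 + 9*k + 7)/(k**2 + 3*k + 2) matches t_k.
Telescoping: Σ = s_(6) − s_(2) = 132/7 − (20/3) = 256/21.

Σ = 256/21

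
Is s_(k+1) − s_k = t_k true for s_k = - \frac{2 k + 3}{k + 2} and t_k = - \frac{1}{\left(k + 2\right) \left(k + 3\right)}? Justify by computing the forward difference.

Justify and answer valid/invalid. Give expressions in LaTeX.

s_(k+1) = (-2*k - 5)/(k + 3)
s_(k+1) − s_k = -1/(k**2 + 5*k + 6)
(s_(k+1) − s_k) − t_k = 0

valid; difference matches t_k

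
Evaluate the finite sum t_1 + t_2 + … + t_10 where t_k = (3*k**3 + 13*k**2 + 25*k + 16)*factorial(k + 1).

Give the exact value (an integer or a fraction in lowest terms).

Σ = 195911654382

Ratio r(k) = (3*k**4 + 28*k**3 + 104*k**2 + 177*k + 114)/(3*k**3 + 13*k**2 + 25*k + 16).
So A=k + 2 and B=1, with C=k**3 + 13*k**2/3 + 25*k/3 + 16/3.
Solve (k + 2)·f(k+1) − (1)·f(k) = k**3 + 13*k**2/3 + 25*k/3 + 16/3.
Degrees (1,0,3) ⇒ d ≤ 2.
Coefficient equations give f(k) = (3*k**2 + 4*k + 2)/3.
R(k) = B(k−1)·f(k)/C(k) = (3*k**2 + 4*k + 2)/(3*k**3 + 13*k**2 + 25*k + 16); s_k = R·t_k = (3*k**2 + 4*k + 2)*factorial(k + 1).
Δs = (3*k**3 + 13*k**2 + 25*k + 16)*factorial(k + 1), as required.
Sum = s_(11) − s_(1); s_(11) = 195911654400, s_(1) = 18 ⇒ 195911654382.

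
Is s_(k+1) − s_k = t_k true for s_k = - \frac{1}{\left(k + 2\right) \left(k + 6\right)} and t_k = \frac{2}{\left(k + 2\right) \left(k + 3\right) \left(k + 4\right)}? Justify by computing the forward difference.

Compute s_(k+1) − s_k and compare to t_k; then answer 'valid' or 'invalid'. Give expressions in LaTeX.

Invalid: residual \frac{3 \left(- 3 k - 16\right)}{k^{5} + 22 k^{4} + 185 k^{3} + 740 k^{2} + 1404 k + 1008} ≠ 0.

s_(k+1) = -1/((k + 3)*(k + 7))
s_(k+1) − s_k = (2*k + 9)/(k**4 + 18*k**3 + 113*k**2 + 288*k + 252)
(s_(k+1) − s_k) − t_k = 3*(-3*k - 16)/(k**5 + 22*k**4 + 185*k**3 + 740*k**2 + 1404*k + 1008)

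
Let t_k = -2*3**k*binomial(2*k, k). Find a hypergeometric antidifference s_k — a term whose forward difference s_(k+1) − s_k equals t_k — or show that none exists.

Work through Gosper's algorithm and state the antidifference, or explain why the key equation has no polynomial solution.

no hypergeometric antidifference exists

r(k) = 6*(2*k + 1)/(k + 1) after simplifying.
Factor: A=12*k + 6; B=k + 1; C=1.
Solve (12*k + 6)·f(k+1) − (k)·f(k) = 1.
Bound: deg f ≤ -1.
Bound -1 < 0, so the key equation has no polynomial solution.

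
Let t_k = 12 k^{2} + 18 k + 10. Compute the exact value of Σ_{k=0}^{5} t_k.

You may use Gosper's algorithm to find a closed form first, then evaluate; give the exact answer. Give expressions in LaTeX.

Compute t_(k+1)/t_k: get (6*k**2 + 21*k + 20)/(6*k**2 + 9*k + 5).
So A=1 and B=1, with C=k**2 + 3*k/2 + 5/6.
Need (1)·f(k+1) − (1)·f(k) = k**2 + 3*k/2 + 5/6.
d = 3 from the (0,0,2) case.
Solving with deg f ≤ 3: f(k) = k*(4*k**2 + 3*k + 3)/12.
Then R = B(k−1)f/C = k*(4*k**2 + 3*k + 3)/(2*(6*k**2 + 9*k + 5)), so s_k = R(k)·t_k = k*(4*k**2 + 3*k + 3).
Check: Δs_k = 12*k**2 + 18*k + 10. ✓
Sum = s_(6) − s_(0); s_(6) = 990, s_(0) = 0 ⇒ 990.

Σ = 990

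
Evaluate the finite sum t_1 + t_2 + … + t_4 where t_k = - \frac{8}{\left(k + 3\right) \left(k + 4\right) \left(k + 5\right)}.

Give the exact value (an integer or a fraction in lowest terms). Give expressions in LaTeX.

Step 1: r(k) = (k + 3)/(k + 6).
A = k + 3, B = k + 6, C = 1.
Set up (k + 3)·f(k+1) − (k + 5)·f(k) − (1) = 0.
Bound: deg f ≤ 2.
Match coefficients ⇒ f(k) = k*(k + 7)/24.
Then R = B(k−1)f/C = k*(k + 5)*(k + 7)/24, so s_k = R(k)·t_k = k*(-k - 7)/(3*(k + 3)*(k + 4)).
s_(k+1) − s_k = -8/(k**3 + 12*k**2 + 47*k + 60) = t_k.
Σ_(k=1)^(4) t_k = s_(5) − s_(1) = -5/18 − (-2/15) = -13/90.

Σ = -13/90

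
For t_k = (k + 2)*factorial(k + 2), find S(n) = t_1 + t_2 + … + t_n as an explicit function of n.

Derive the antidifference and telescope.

Ratio r(k) = (k + 3)**2/(k + 2).
So A=k + 3 and B=1, with C=k + 2.
Need (k + 3)·f(k+1) − (1)·f(k) = k + 2.
deg f ≤ 0 (via 1,0,1).
Solving with deg f ≤ 0: f(k) = 1.
So s_k = (B(k−1)f/C)·t_k = (1/(k + 2))·t_k = factorial(k + 2).
Δs = (k + 2)*factorial(k + 2), as required.
Σ_(k=1)^n t_k = s_(n+1) − s_(1) = (factorial(n + 3)) − (6), i.e. factorial(n + 3) - 6.

S(n) = factorial(n + 3) - 6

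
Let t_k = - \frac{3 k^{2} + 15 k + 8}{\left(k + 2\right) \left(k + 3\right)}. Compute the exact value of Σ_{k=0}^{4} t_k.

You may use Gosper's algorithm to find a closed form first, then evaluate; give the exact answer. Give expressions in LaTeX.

Σ = -80/7

Ratio r(k) = (k + 2)*(15*k + 3*(k + 1)**2 + 23)/((k + 4)*(3*k**2 + 15*k + 8)).
Gosper form: A/B · C(k+1)/C(k) with A=k + 2, B=k + 4, C=k**2 + 5*k + 8/3.
Key eq: (k + 2)·f(k+1) = (k + 3)·f(k) + (k**2 + 5*k + 8/3).
deg f ≤ 2 (via 1,1,2).
A polynomial solution: f(k) = k*(3*k + 1)/3.
Then R = B(k−1)f/C = k*(k + 3)*(3*k + 1)/(3*k**2 + 15*k + 8), so s_k = R(k)·t_k = k*(-3*k - 1)/(k + 2).
Check: Δs_k = (-3*k**2 - 15*k - 8)/(k**2 + 5*k + 6). ✓
Telescoping: Σ = s_(5) − s_(0) = -80/7 − (0) = -80/7.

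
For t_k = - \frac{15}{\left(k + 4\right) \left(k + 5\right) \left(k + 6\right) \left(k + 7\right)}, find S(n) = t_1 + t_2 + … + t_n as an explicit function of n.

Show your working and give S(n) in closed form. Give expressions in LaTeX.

S(n) = \frac{n \left(- n^{2} - 18 n - 107\right)}{42 \left(n^{3} + 18 n^{2} + 107 n + 210\right)}

r(k) = (k + 4)/(k + 8) after simplifying.
Gosper form: A/B · C(k+1)/C(k) with A=k + 4, B=k + 8, C=1.
Set up (k + 4)·f(k+1) − (k + 7)·f(k) − (1) = 0.
d = 3 from the (1,1,0) case.
A polynomial solution: f(k) = k*(k**2 + 15*k + 74)/360.
R(k) = B(k−1)·f(k)/C(k) = k*(k + 7)*(k**2 + 15*k + 74)/360; s_k = R·t_k = k*(-k**2 - 15*k - 74)/(24*(k + 4)*(k + 5)*(k + 6)).
Check: Δs_k = -15/(k**4 + 22*k**3 + 179*k**2 + 638*k + 840). ✓
Evaluate: s_(n+1) = (-n**3 - 18*n**2 - 107*n - 90)/(24*(n**3 + 18*n**2 + 107*n + 210)); subtract s_(1) = -1/56 ⇒ S(n) = n*(-n**2 - 18*n - 107)/(42*(n**3 + 18*n**2 + 107*n + 210)).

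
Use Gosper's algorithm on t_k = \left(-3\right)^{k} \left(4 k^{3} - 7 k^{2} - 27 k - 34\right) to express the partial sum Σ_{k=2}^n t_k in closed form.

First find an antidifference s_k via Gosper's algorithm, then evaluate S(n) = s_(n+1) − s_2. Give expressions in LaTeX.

The ratio is 3*(-4*k**3 - 5*k**2 + 29*k + 64)/(4*k**3 - 7*k**2 - 27*k - 34).
So A=-3 and B=1, with C=k**3 - 7*k**2/4 - 27*k/4 - 17/2.
f must satisfy (-3)·f(k+1) − (1)·f(k) = k**3 - 7*k**2/4 - 27*k/4 - 17/2.
Degrees (0,0,3) ⇒ d ≤ 3.
A polynomial solution: f(k) = -(k**3 - 4*k**2 - 3*k - 4)/4.
Get s_k = R·t_k = (-3)**k*(-k**3 + 4*k**2 + 3*k + 4) with R(k) = B(k−1)f(k)/C(k) = -(k**3 - 4*k**2 - 3*k - 4)/(4*k**3 - 7*k**2 - 27*k - 34).
s_(k+1) − s_k = (-3)**k*(4*k**3 - 7*k**2 - 27*k - 34) = t_k.
Telescope: S(n) = s_(n+1) − s_(2) = (-3)**(n + 1)*(-n**3 + n**2 + 8*n + 10) − (162) = 3*(-3)**n*n**3 - 3*(-3)**n*n**2 - 24*(-3)**n*n - 30*(-3)**n - 162.

S(n) = 3 \left(-3\right)^{n} n^{3} - 3 \left(-3\right)^{n} n^{2} - 24 \left(-3\right)^{n} n - 30 \left(-3\right)^{n} - 162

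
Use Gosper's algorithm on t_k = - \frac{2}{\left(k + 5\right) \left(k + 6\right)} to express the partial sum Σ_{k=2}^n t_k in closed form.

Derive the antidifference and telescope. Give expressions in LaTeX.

Compute t_(k+1)/t_k: get (k + 5)/(k + 7).
Gosper form: A/B · C(k+1)/C(k) with A=k + 5, B=k + 7, C=1.
f must satisfy (k + 5)·f(k+1) − (k + 6)·f(k) = 1.
Degrees (1,1,0) ⇒ d ≤ 1.
Match coefficients ⇒ f(k) = k/5.
Then R = B(k−1)f/C = k*(k + 6)/5, so s_k = R(k)·t_k = -2*k/(5*k + 25).
Δs = -2/(k**2 + 11*k + 30), as required.
s_(n+1) = 2*(-n - 1)/(5*(n + 6)) and s_(2) = -4/35, so S(n) = 2*(1 - n)/(7*(n + 6)).

S(n) = \frac{2 \left(1 - n\right)}{7 \left(n + 6\right)}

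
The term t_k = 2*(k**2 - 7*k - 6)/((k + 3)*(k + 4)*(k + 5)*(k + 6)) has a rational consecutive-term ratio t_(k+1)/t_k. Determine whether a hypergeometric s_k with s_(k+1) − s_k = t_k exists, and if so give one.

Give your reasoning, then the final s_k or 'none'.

s_k = k*(-k**2 - 72*k - 47)/(30*(k + 3)*(k + 4)*(k + 5))

The ratio is (k**3 - 2*k**2 - 27*k - 36)/(k**3 - 55*k - 42).
So A=k + 3 and B=k + 7, with C=k**2 - 7*k - 6.
Key eq: (k + 3)·f(k+1) = (k + 6)·f(k) + (k**2 - 7*k - 6).
deg f ≤ 3 (via 1,1,2).
A polynomial solution: f(k) = -k*(k**2 + 72*k + 47)/60.
Certificate R = B(k−1)f/C = -k*(k + 6)*(k**2 + 72*k + 47)/(60*(k**2 - 7*k - 6)) gives s_k = k*(-k**2 - 72*k - 47)/(30*(k + 3)*(k + 4)*(k + 5)).
Check: Δs_k = 2*(k**2 - 7*k - 6)/(k**4 + 18*k**3 + 119*k**2 + 342*k + 360). ✓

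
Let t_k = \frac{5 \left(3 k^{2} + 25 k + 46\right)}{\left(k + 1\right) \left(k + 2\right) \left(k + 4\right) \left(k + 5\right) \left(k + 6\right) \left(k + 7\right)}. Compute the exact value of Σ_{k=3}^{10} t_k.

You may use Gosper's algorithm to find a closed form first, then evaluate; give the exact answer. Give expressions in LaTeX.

The ratio is (k + 1)*(k + 4)*(25*k + 3*(k + 1)**2 + 71)/((k + 3)*(k + 8)*(3*k**2 + 25*k + 46)).
Factor: A=k + 1; B=k + 8; C=k**3 + 34*k**2/3 + 121*k/3 + 46.
f must satisfy (k + 1)·f(k+1) − (k + 7)·f(k) = k**3 + 34*k**2/3 + 121*k/3 + 46.
Degrees (1,1,3) ⇒ d ≤ 6.
Solve for f: f(k) = k*(k + 2)*(k + 3)*(k + 5)*(k**2 + 11*k + 34)/72 (degree 6 ≤ 6).
So s_k = (B(k−1)f/C)·t_k = (k*(k + 2)*(k + 5)*(k + 7)*(k**2 + 11*k + 34)/(24*(3*k**2 + 25*k + 46)))·t_k = 5*k*(k**2 + 11*k + 34)/(24*(k**3 + 11*k**2 + 34*k + 24)).
Δs = 5*(3*k**2 + 25*k + 46)/(k**6 + 25*k**5 + 247*k**4 + 1219*k**3 + 3112*k**2 + 3796*k + 1680), as required.
Sum = s_(11) − s_(3); s_(11) = 253/1224, s_(3) = 95/504 ⇒ 13/714.

Σ = 13/714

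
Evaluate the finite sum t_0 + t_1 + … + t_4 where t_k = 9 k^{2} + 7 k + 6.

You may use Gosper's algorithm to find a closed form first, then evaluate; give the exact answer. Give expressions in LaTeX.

Σ = 370

The ratio is (9*k**2 + 25*k + 22)/(9*k**2 + 7*k + 6).
A = 1, B = 1, C = k**2 + 7*k/9 + 2/3.
f must satisfy (1)·f(k+1) − (1)·f(k) = k**2 + 7*k/9 + 2/3.
d = 3 from the (0,0,2) case.
Solve for f: f(k) = k*(3*k**2 - k + 4)/9 (degree 3 ≤ 3).
Get s_k = R·t_k = k*(3*k**2 - k + 4) with R(k) = B(k−1)f(k)/C(k) = k*(3*k**2 - k + 4)/(9*k**2 + 7*k + 6).
s_(k+1) − s_k = 9*k**2 + 7*k + 6 = t_k.
Telescoping: Σ = s_(5) − s_(0) = 370 − (0) = 370.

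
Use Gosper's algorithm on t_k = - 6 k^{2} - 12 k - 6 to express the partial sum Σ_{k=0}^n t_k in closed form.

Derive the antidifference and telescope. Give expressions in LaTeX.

r(k) = (k**2 + 4*k + 4)/(k**2 + 2*k + 1) after simplifying.
Normal form (A,B,C) = (1, 1, k**2 + 2*k + 1).
Set up (1)·f(k+1) − (1)·f(k) − (k**2 + 2*k + 1) = 0.
From deg A=0, deg B=0, deg C=2: d=3.
Solving with deg f ≤ 3: f(k) = k*(k + 1)*(2*k + 1)/6.
Get s_k = R·t_k = k*(-2*k**2 - 3*k - 1) with R(k) = B(k−1)f(k)/C(k) = k*(2*k + 1)/(6*(k + 1)).
s_(k+1) − s_k = -6*k**2 - 12*k - 6 = t_k.
Telescope: S(n) = s_(n+1) − s_(0) = -2*n**3 - 9*n**2 - 13*n - 6 − (0) = -2*n**3 - 9*n**2 - 13*n - 6.

S(n) = - 2 n^{3} - 9 n^{2} - 13 n - 6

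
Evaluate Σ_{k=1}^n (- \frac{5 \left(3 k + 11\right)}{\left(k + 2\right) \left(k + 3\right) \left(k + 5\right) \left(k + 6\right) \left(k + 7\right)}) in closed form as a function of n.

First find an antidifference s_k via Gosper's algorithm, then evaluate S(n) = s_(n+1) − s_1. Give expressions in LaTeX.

S(n) = \frac{5 n \left(- n^{2} - 16 n - 81\right)}{126 \left(n^{3} + 16 n^{2} + 81 n + 126\right)}

r(k) = (k + 2)*(k + 5)*(3*k + 14)/((k + 4)*(k + 8)*(3*k + 11)) after simplifying.
So A=k + 2 and B=k + 8, with C=k**2 + 23*k/3 + 44/3.
f must satisfy (k + 2)·f(k+1) − (k + 7)·f(k) = k**2 + 23*k/3 + 44/3.
From deg A=1, deg B=1, deg C=2: d=5.
Match coefficients ⇒ f(k) = k*(k + 3)*(k + 4)*(k**2 + 13*k + 52)/180.
R(k) = B(k−1)·f(k)/C(k) = k*(k + 3)*(k + 7)*(k**2 + 13*k + 52)/(60*(3*k + 11)); s_k = R·t_k = k*(-k**2 - 13*k - 52)/(12*(k**3 + 13*k**2 + 52*k + 60)).
Check: Δs_k = 5*(-3*k - 11)/(k**5 + 23*k**4 + 203*k**3 + 853*k**2 + 1692*k + 1260). ✓
Telescope: S(n) = s_(n+1) − s_(1) = (-n**3 - 16*n**2 - 81*n - 66)/(12*(n**3 + 16*n**2 + 81*n + 126)) − (-11/252) = 5*n*(-n**2 - 16*n - 81)/(126*(n**3 + 16*n**2 + 81*n + 126)).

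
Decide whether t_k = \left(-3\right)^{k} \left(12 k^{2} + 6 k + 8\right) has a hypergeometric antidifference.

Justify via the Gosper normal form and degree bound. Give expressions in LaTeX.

Yes. s_k = \left(-3\right)^{k} \left(- 3 k^{2} + 3 k - 2\right).

Step 1: r(k) = 3*(-6*k**2 - 15*k - 13)/(6*k**2 + 3*k + 4).
Factor: A=-3; B=1; C=k**2 + k/2 + 2/3.
Key eq: (-3)·f(k+1) = (1)·f(k) + (k**2 + k/2 + 2/3).
Degrees (0,0,2) ⇒ d ≤ 2.
Match coefficients ⇒ f(k) = -(3*k**2 - 3*k + 2)/12.
Certificate R = B(k−1)f/C = -(3*k**2 - 3*k + 2)/(2*(6*k**2 + 3*k + 4)) gives s_k = (-3)**k*(-3*k**2 + 3*k - 2).
s_(k+1) − s_k = (-3)**k*(12*k**2 + 6*k + 8) = t_k.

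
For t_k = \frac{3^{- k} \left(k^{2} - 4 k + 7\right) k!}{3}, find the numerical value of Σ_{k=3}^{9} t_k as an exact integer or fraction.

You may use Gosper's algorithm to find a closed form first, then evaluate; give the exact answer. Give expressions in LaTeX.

The ratio is (k**3 - k**2 + 2*k + 4)/(3*(k**2 - 4*k + 7)).
A = k/3 + 1/3, B = 1, C = k**2 - 4*k + 7.
Key eq: (k/3 + 1/3)·f(k+1) = (1)·f(k) + (k**2 - 4*k + 7).
d = 1 from the (1,0,2) case.
Solving with deg f ≤ 1: f(k) = 3*(k - 3).
Get s_k = R·t_k = (k - 3)*factorial(k)/3**k with R(k) = B(k−1)f(k)/C(k) = 3*(k - 3)/(k**2 - 4*k + 7).
s_(k+1) − s_k = (k**2 - 4*k + 7)*factorial(k)/(3*3**k) = t_k.
Telescoping: Σ = s_(10) − s_(3) = 313600/729 − (0) = 313600/729.

Σ = 313600/729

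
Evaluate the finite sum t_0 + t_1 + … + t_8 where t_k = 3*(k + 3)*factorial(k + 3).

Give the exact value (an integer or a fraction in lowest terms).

The ratio is (k + 4)**2/(k + 3).
Normal form (A,B,C) = (k + 4, 1, k + 3).
Set up (k + 4)·f(k+1) − (1)·f(k) − (k + 3) = 0.
deg f ≤ 0 (via 1,0,1).
A polynomial solution: f(k) = 1.
Certificate R = B(k−1)f/C = 1/(k + 3) gives s_k = 3*factorial(k + 3).
Δs = 3*(k + 3)*factorial(k + 3), as required.
Telescoping: Σ = s_(9) − s_(0) = 1437004800 − (18) = 1437004782.

Σ = 1437004782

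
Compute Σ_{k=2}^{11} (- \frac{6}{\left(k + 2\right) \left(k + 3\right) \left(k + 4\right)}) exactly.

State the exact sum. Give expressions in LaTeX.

t_(k+1)/t_k = (k + 2)/(k + 5).
Gosper form: A/B · C(k+1)/C(k) with A=k + 2, B=k + 5, C=1.
f must satisfy (k + 2)·f(k+1) − (k + 4)·f(k) = 1.
Bound: deg f ≤ 2.
Coefficient equations give f(k) = k*(k + 5)/12.
So s_k = (B(k−1)f/C)·t_k = (k*(k + 4)*(k + 5)/12)·t_k = k*(-k - 5)/(2*(k + 2)*(k + 3)).
Δs = -6/(k**3 + 9*k**2 + 26*k + 24), as required.
Evaluate s at k=12 and k=2: -17/35 and -7/20; difference -19/140.

Σ = -19/140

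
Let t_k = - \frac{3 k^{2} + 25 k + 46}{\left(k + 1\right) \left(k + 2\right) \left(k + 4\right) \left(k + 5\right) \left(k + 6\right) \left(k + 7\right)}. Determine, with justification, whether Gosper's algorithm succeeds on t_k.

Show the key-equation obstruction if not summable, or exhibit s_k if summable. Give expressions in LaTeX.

Ratio r(k) = (k + 1)*(k + 4)*(25*k + 3*(k + 1)**2 + 71)/((k + 3)*(k + 8)*(3*k**2 + 25*k + 46)).
Factor: A=k + 1; B=k + 8; C=k**3 + 34*k**2/3 + 121*k/3 + 46.
Need (k + 1)·f(k+1) − (k + 7)·f(k) = k**3 + 34*k**2/3 + 121*k/3 + 46.
Degrees (1,1,3) ⇒ d ≤ 6.
Coefficient equations give f(k) = k*(k + 2)*(k + 3)*(k + 5)*(k**2 + 11*k + 34)/72.
R(k) = B(k−1)·f(k)/C(k) = k*(k + 2)*(k + 5)*(k + 7)*(k**2 + 11*k + 34)/(24*(3*k**2 + 25*k + 46)); s_k = R·t_k = k*(-k**2 - 11*k - 34)/(24*(k**3 + 11*k**2 + 34*k + 24)).
s_(k+1) − s_k = (-3*k**2 - 25*k - 46)/(k**6 + 25*k**5 + 247*k**4 + 1219*k**3 + 3112*k**2 + 3796*k + 1680) = t_k.

Yes. s_k = \frac{k \left(- k^{2} - 11 k - 34\right)}{24 \left(k^{3} + 11 k^{2} + 34 k + 24\right)}.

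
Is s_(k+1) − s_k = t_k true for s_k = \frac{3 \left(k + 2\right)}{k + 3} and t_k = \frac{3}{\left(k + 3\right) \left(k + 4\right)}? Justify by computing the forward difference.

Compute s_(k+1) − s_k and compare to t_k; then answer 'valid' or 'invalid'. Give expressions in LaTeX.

s_(k+1) = 3*(k + 3)/(k + 4)
s_(k+1) − s_k = 3/(k**2 + 7*k + 12)
(s_(k+1) − s_k) − t_k = 0

valid; difference matches t_k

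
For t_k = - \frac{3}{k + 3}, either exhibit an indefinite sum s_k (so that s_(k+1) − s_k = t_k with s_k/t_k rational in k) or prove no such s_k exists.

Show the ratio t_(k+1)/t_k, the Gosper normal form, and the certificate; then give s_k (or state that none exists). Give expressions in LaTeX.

not Gosper-summable; s_k does not exist

r(k) = (k + 3)/(k + 4) after simplifying.
Normal form (A,B,C) = (k + 3, k + 4, 1).
Need (k + 3)·f(k+1) − (k + 3)·f(k) = 1.
d = 0 from the (1,1,0) case.
Put f(k) = c0: A·f(k+1) − B(k−1)·f(k) − C = -1; need -1 = 0 — inconsistent ⇒ no f, not summable.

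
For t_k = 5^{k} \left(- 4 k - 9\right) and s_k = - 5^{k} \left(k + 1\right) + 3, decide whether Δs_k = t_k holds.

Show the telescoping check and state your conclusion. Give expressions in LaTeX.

Valid: the claim telescopes to t_k.

s_(k+1) = -5*5**k*(k + 2) + 3
s_(k+1) − s_k = 5**k*(-4*k - 9)
(s_(k+1) − s_k) − t_k = 0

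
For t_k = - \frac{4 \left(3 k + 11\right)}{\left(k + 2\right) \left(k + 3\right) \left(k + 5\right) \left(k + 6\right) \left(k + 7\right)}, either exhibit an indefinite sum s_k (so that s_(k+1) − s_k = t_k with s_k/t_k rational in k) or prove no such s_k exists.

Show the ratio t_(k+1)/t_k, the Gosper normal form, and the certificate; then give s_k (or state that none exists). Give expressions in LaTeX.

The ratio is (k + 2)*(k + 5)*(3*k + 14)/((k + 4)*(k + 8)*(3*k + 11)).
A = k + 2, B = k + 8, C = k**2 + 23*k/3 + 44/3.
f must satisfy (k + 2)·f(k+1) − (k + 7)·f(k) = k**2 + 23*k/3 + 44/3.
deg f ≤ 5 (via 1,1,2).
A polynomial solution: f(k) = k*(k + 3)*(k + 4)*(k**2 + 13*k + 52)/180.
Then R = B(k−1)f/C = k*(k + 3)*(k + 7)*(k**2 + 13*k + 52)/(60*(3*k + 11)), so s_k = R(k)·t_k = k*(-k**2 - 13*k - 52)/(15*(k**3 + 13*k**2 + 52*k + 60)).
Verify: 4*(-3*k - 11)/(k**5 + 23*k**4 + 203*k**3 + 853*k**2 + 1692*k + 1260) matches t_k.

s_k = \frac{k \left(- k^{2} - 13 k - 52\right)}{15 \left(k^{3} + 13 k^{2} + 52 k + 60\right)}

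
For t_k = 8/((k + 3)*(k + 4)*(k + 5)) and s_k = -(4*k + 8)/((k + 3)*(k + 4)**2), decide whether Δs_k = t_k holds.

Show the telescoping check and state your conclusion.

Invalid: residual 8*(-3*k - 13)/(k**5 + 21*k**4 + 175*k**3 + 723*k**2 + 1480*k + 1200) ≠ 0.

s_(k+1) = 4*(-k - 3)/((k + 4)*(k + 5)**2)
s_(k+1) − s_k = 8*(k**2 + 6*k + 7)/(k**5 + 21*k**4 + 175*k**3 + 723*k**2 + 1480*k + 1200)
(s_(k+1) − s_k) − t_k = 8*(-3*k - 13)/(k**5 + 21*k**4 + 175*k**3 + 723*k**2 + 1480*k + 1200)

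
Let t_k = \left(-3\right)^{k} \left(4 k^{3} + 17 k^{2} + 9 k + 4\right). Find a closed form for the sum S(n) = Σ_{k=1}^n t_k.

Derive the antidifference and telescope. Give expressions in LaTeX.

S(n) = 3 \left(-3\right)^{n} n^{3} + 15 \left(-3\right)^{n} n^{2} + 12 \left(-3\right)^{n} n + 3 \left(-3\right)^{n} - 3

r(k) = 3*(-4*k**3 - 29*k**2 - 55*k - 34)/(4*k**3 + 17*k**2 + 9*k + 4) after simplifying.
A = -3, B = 1, C = k**3 + 17*k**2/4 + 9*k/4 + 1.
Solve (-3)·f(k+1) − (1)·f(k) = k**3 + 17*k**2/4 + 9*k/4 + 1.
Bound: deg f ≤ 3.
Solving with deg f ≤ 3: f(k) = -(k**3 + 2*k**2 - 3*k + 1)/4.
Certificate R = B(k−1)f/C = -(k**3 + 2*k**2 - 3*k + 1)/(4*k**3 + 17*k**2 + 9*k + 4) gives s_k = (-3)**k*(-k**3 - 2*k**2 + 3*k - 1).
Verify: (-3)**k*(4*k**3 + 17*k**2 + 9*k + 4) matches t_k.
Evaluate: s_(n+1) = 3*(-3)**n*(n**3 + 5*n**2 + 4*n + 1); subtract s_(1) = 3 ⇒ S(n) = 3*(-3)**n*n**3 + 15*(-3)**n*n**2 + 12*(-3)**n*n + 3*(-3)**n - 3.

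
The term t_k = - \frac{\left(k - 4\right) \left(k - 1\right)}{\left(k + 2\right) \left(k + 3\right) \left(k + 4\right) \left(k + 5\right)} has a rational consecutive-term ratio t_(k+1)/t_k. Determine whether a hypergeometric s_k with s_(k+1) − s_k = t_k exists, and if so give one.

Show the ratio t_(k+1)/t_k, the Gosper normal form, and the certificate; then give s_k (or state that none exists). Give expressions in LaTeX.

t_(k+1)/t_k = k*(k - 3)*(k + 2)/((k - 4)*(k - 1)*(k + 6)).
Gosper form: A/B · C(k+1)/C(k) with A=k + 2, B=k + 6, C=k**2 - 5*k + 4.
Key eq: (k + 2)·f(k+1) = (k + 5)·f(k) + (k**2 - 5*k + 4).
From deg A=1, deg B=1, deg C=2: d=3.
Solving with deg f ≤ 3: f(k) = k*(k**2 - 3*k + 26)/12.
R(k) = B(k−1)·f(k)/C(k) = k*(k + 5)*(k**2 - 3*k + 26)/(12*(k - 4)*(k - 1)); s_k = R·t_k = k*(-k**2 + 3*k - 26)/(12*(k**3 + 9*k**2 + 26*k + 24)).
Check: Δs_k = (-k**2 + 5*k - 4)/(k**4 + 14*k**3 + 71*k**2 + 154*k + 120). ✓

s_k = \frac{k \left(- k^{2} + 3 k - 26\right)}{12 \left(k^{3} + 9 k^{2} + 26 k + 24\right)}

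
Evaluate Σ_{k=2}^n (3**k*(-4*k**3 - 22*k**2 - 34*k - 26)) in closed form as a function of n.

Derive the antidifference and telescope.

r(k) = 3*(2*k**3 + 17*k**2 + 45*k + 43)/(2*k**3 + 11*k**2 + 17*k + 13) after simplifying.
Gosper form: A/B · C(k+1)/C(k) with A=3, B=1, C=k**3 + 11*k**2/2 + 17*k/2 + 13/2.
f must satisfy (3)·f(k+1) − (1)·f(k) = k**3 + 11*k**2/2 + 17*k/2 + 13/2.
From deg A=0, deg B=0, deg C=3: d=3.
Solving with deg f ≤ 3: f(k) = (k**3 + k**2 + k + 2)/2.
Get s_k = R·t_k = -2*3**k*(k**3 + k**2 + k + 2) with R(k) = B(k−1)f(k)/C(k) = (k**3 + k**2 + k + 2)/(2*k**3 + 11*k**2 + 17*k + 13).
Check: Δs_k = 3**k*(-4*k**3 - 22*k**2 - 34*k - 26). ✓
s_(n+1) = 6*3**n*(-n**3 - 4*n**2 - 6*n - 5) and s_(2) = -288, so S(n) = -6*3**n*n**3 - 24*3**n*n**2 - 36*3**n*n - 30*3**n + 288.

S(n) = -6*3**n*n**3 - 24*3**n*n**2 - 36*3**n*n - 30*3**n + 288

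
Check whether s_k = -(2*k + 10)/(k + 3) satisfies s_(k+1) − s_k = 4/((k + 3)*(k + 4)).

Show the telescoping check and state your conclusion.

valid (s_(k+1) − s_k reduces to t_k)

s_(k+1) = 2*(-k - 6)/(k + 4)
s_(k+1) − s_k = 4/(k**2 + 7*k + 12)
(s_(k+1) − s_k) − t_k = 0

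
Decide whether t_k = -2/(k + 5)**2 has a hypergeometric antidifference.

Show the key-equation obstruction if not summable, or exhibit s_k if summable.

No — the linear system for f has no solution.

Step 1: r(k) = (k + 5)**2/(k + 6)**2.
Normal form (A,B,C) = (k**2 + 10*k + 25, k**2 + 12*k + 36, 1).
Solve (k**2 + 10*k + 25)·f(k+1) − (k**2 + 10*k + 25)·f(k) = 1.
Bound: deg f ≤ 0.
Put f(k) = c0: A·f(k+1) − B(k−1)·f(k) − C = -1; need -1 = 0 — inconsistent ⇒ no f, not summable.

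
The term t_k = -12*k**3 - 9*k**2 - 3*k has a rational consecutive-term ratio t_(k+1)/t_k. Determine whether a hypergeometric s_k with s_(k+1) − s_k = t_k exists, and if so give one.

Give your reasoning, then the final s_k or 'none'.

Compute t_(k+1)/t_k: get (4*k**3 + 15*k**2 + 19*k + 8)/(k*(4*k**2 + 3*k + 1)).
Factor: A=1; B=1; C=k**3 + 3*k**2/4 + k/4.
Set up (1)·f(k+1) − (1)·f(k) − (k**3 + 3*k**2/4 + k/4) = 0.
Degrees (0,0,3) ⇒ d ≤ 4.
Solving with deg f ≤ 4: f(k) = k**3*(k - 1)/4.
Get s_k = R·t_k = 3*k**3*(1 - k) with R(k) = B(k−1)f(k)/C(k) = k**2*(k - 1)/(4*k**2 + 3*k + 1).
Δs = 3*k*(k**2*(k - 1) - (k + 1)**3), as required.

s_k = 3*k**3*(1 - k)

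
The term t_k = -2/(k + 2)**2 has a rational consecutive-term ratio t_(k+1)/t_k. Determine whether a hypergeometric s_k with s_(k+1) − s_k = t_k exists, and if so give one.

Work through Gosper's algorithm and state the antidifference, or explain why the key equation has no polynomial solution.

The ratio is (k + 2)**2/(k + 3)**2.
So A=k**2 + 4*k + 4 and B=k**2 + 6*k + 9, with C=1.
f must satisfy (k**2 + 4*k + 4)·f(k+1) − (k**2 + 4*k + 4)·f(k) = 1.
Degrees (2,2,0) ⇒ d ≤ 0.
Generic f = c0 gives residual -1; -1 = 0 cannot hold, so t_k is not Gosper-summable.

not Gosper-summable; s_k does not exist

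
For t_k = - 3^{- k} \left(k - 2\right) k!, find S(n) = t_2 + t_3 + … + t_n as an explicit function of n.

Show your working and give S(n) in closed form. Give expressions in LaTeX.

S(n) = \frac{2}{3} - 3^{- n} n n! - 3^{- n} n!

Compute t_(k+1)/t_k: get (k**2 - 1)/(3*(k - 2)).
A = k/3 + 1/3, B = 1, C = k - 2.
f must satisfy (k/3 + 1/3)·f(k+1) − (1)·f(k) = k - 2.
Bound: deg f ≤ 0.
Solve for f: f(k) = 3 (degree 0 ≤ 0).
So s_k = (B(k−1)f/C)·t_k = (3/(k - 2))·t_k = -3**(1 - k)*factorial(k).
Verify: -(k - 2)*factorial(k)/3**k matches t_k.
s_(n+1) = -factorial(n + 1)/3**n and s_(2) = -2/3, so S(n) = 2/3 - n*factorial(n)/3**n - factorial(n)/3**n.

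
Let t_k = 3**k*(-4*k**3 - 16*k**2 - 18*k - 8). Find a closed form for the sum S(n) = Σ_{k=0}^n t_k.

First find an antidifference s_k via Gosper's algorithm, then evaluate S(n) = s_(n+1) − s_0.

S(n) = -6*3**n*n**3 - 15*3**n*n**2 - 21*3**n*n - 6*3**n - 2

r(k) = 3*(2*k**3 + 14*k**2 + 31*k + 23)/(2*k**3 + 8*k**2 + 9*k + 4) after simplifying.
Factor: A=3; B=1; C=k**3 + 4*k**2 + 9*k/2 + 2.
Solve (3)·f(k+1) − (1)·f(k) = k**3 + 4*k**2 + 9*k/2 + 2.
d = 3 from the (0,0,3) case.
Coefficient equations give f(k) = (2*k**3 - k**2 + 3*k - 2)/4.
Then R = B(k−1)f/C = (2*k**3 - k**2 + 3*k - 2)/(2*(2*k**3 + 8*k**2 + 9*k + 4)), so s_k = R(k)·t_k = 3**k*(-2*k**3 + k**2 - 3*k + 2).
Check: Δs_k = 3**k*(-4*k**3 - 16*k**2 - 18*k - 8). ✓
Evaluate: s_(n+1) = 3**(n + 1)*(-2*n**3 - 5*n**2 - 7*n - 2); subtract s_(0) = 2 ⇒ S(n) = -6*3**n*n**3 - 15*3**n*n**2 - 21*3**n*n - 6*3**n - 2.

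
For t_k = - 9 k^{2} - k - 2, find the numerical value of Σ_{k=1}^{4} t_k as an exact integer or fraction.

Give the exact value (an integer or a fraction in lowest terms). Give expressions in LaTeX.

Σ = -288

t_(k+1)/t_k = (k + 9*(k + 1)**2 + 3)/(9*k**2 + k + 2).
So A=1 and B=1, with C=k**2 + k/9 + 2/9.
Solve (1)·f(k+1) − (1)·f(k) = k**2 + k/9 + 2/9.
d = 3 from the (0,0,2) case.
A polynomial solution: f(k) = k*(3*k**2 - 4*k + 3)/9.
Get s_k = R·t_k = k*(-3*k**2 + 4*k - 3) with R(k) = B(k−1)f(k)/C(k) = k*(3*k**2 - 4*k + 3)/(9*k**2 + k + 2).
Δs = -9*k**2 - k - 2, as required.
Evaluate s at k=5 and k=1: -290 and -2; difference -288.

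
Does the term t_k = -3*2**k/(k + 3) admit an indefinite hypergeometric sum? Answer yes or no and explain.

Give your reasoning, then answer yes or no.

No. Not Gosper-summable.

t_(k+1)/t_k = 2*(k + 3)/(k + 4).
So A=2*k + 6 and B=k + 4, with C=1.
f must satisfy (2*k + 6)·f(k+1) − (k + 3)·f(k) = 1.
d = -1 from the (1,1,0) case.
Negative degree bound (-1): no f exists, t_k not Gosper-summable.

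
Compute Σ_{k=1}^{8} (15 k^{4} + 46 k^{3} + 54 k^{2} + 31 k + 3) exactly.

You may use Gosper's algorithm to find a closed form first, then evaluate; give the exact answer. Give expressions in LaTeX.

Σ = 203352

r(k) = (15*k**4 + 106*k**3 + 282*k**2 + 337*k + 149)/(15*k**4 + 46*k**3 + 54*k**2 + 31*k + 3) after simplifying.
Factor: A=1; B=1; C=k**4 + 46*k**3/15 + 18*k**2/5 + 31*k/15 + 1/5.
f must satisfy (1)·f(k+1) − (1)·f(k) = k**4 + 46*k**3/15 + 18*k**2/5 + 31*k/15 + 1/5.
From deg A=0, deg B=0, deg C=4: d=5.
A polynomial solution: f(k) = k*(3*k**4 + 4*k**3 - 4)/15.
Then R = B(k−1)f/C = k*(3*k**4 + 4*k**3 - 4)/(15*k**4 + 46*k**3 + 54*k**2 + 31*k + 3), so s_k = R(k)·t_k = k*(3*k**4 + 4*k**3 - 4).
Check: Δs_k = 15*k**4 + 46*k**3 + 54*k**2 + 31*k + 3. ✓
Evaluate s at k=9 and k=1: 203355 and 3; difference 203352.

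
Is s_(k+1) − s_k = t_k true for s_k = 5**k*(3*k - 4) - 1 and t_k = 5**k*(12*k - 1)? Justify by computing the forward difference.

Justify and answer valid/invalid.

valid (s_(k+1) − s_k reduces to t_k)

s_(k+1) = 5**(k + 1)*(3*k - 1) - 1
s_(k+1) − s_k = 5**k*(12*k - 1)
(s_(k+1) − s_k) − t_k = 0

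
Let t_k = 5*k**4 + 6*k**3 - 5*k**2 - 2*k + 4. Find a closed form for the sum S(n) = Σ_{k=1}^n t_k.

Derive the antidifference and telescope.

S(n) = n*(n**4 + 4*n**3 + 3*n**2 - 2*n + 2)

Compute t_(k+1)/t_k: get (5*k**4 + 26*k**3 + 43*k**2 + 26*k + 8)/(5*k**4 + 6*k**3 - 5*k**2 - 2*k + 4).
Take A(k)=1, B(k)=1, C(k)=k**4 + 6*k**3/5 - k**2 - 2*k/5 + 4/5.
Solve (1)·f(k+1) − (1)·f(k) = k**4 + 6*k**3/5 - k**2 - 2*k/5 + 4/5.
d = 5 from the (0,0,4) case.
A polynomial solution: f(k) = k*(k + 1)*(k**3 - 2*k**2 - k + 4)/5.
R(k) = B(k−1)·f(k)/C(k) = k*(k**3 - 2*k**2 - k + 4)/(5*k**3 + k**2 - 6*k + 4); s_k = R·t_k = k*(k**4 - k**3 - 3*k**2 + 3*k + 4).
Check: Δs_k = 5*k**4 + 6*k**3 - 5*k**2 - 2*k + 4. ✓
s_(n+1) = n**5 + 4*n**4 + 3*n**3 - 2*n**2 + 2*n + 4 and s_(1) = 4, so S(n) = n*(n**4 + 4*n**3 + 3*n**2 - 2*n + 2).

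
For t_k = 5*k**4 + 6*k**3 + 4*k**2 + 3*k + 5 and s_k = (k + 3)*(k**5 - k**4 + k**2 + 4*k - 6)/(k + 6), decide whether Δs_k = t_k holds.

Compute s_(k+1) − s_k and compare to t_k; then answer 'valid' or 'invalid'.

s_(k+1) = (k + 4)*(4*k + (k + 1)**5 - (k + 1)**4 + (k + 1)**2 - 2)/(k + 7)
s_(k+1) − s_k = (5*k**6 + 59*k**5 + 181*k**4 + 187*k**3 + 134*k**2 + 134*k + 102)/(k**2 + 13*k + 42)
(s_(k+1) − s_k) − t_k = 3*(-4*k**5 - 37*k**4 - 40*k**3 - 26*k**2 - 19*k - 36)/(k**2 + 13*k + 42)

Invalid: residual 3*(-4*k**5 - 37*k**4 - 40*k**3 - 26*k**2 - 19*k - 36)/(k**2 + 13*k + 42) ≠ 0.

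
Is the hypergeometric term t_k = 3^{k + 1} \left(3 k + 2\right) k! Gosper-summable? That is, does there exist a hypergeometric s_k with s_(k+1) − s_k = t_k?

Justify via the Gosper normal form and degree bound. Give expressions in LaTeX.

r(k) = 3*(k + 1)*(3*k + 5)/(3*k + 2) after simplifying.
Take A(k)=3*k + 3, B(k)=1, C(k)=k + 2/3.
Need (3*k + 3)·f(k+1) − (1)·f(k) = k + 2/3.
From deg A=1, deg B=0, deg C=1: d=0.
Solve for f: f(k) = 1/3 (degree 0 ≤ 0).
Then R = B(k−1)f/C = 1/(3*k + 2), so s_k = R(k)·t_k = 3**(k + 1)*factorial(k).
Check: Δs_k = 3**(k + 1)*(3*k + 2)*factorial(k). ✓

Yes. s_k = 3^{k + 1} k!.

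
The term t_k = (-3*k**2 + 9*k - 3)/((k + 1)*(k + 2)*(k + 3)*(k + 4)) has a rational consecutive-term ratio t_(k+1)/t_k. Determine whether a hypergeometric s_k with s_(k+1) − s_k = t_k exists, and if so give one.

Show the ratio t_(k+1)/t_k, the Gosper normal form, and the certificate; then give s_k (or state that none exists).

s_k = -k*(k**2 - 3*k + 11)/(3*(k + 1)*(k + 2)*(k + 3))

The ratio is (k**3 - 2*k - 1)/(k**3 + 2*k**2 - 14*k + 5).
Normal form (A,B,C) = (k + 1, k + 5, k**2 - 3*k + 1).
Set up (k + 1)·f(k+1) − (k + 4)·f(k) − (k**2 - 3*k + 1) = 0.
Degrees (1,1,2) ⇒ d ≤ 3.
Match coefficients ⇒ f(k) = k*(k**2 - 3*k + 11)/9.
So s_k = (B(k−1)f/C)·t_k = (k*(k + 4)*(k**2 - 3*k + 11)/(9*(k**2 - 3*k + 1)))·t_k = -k*(k**2 - 3*k + 11)/(3*(k + 1)*(k + 2)*(k + 3)).
Δs = 3*(-k**2 + 3*k - 1)/(k**4 + 10*k**3 + 35*k**2 + 50*k + 24), as required.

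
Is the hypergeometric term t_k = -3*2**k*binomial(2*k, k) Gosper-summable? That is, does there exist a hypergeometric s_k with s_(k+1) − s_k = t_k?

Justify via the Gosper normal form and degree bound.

Step 1: r(k) = 4*(2*k + 1)/(k + 1).
Normal form (A,B,C) = (8*k + 4, k + 1, 1).
Set up (8*k + 4)·f(k+1) − (k)·f(k) − (1) = 0.
d = -1 from the (1,1,0) case.
Negative degree bound (-1): no f exists, t_k not Gosper-summable.

No — t_k has no hypergeometric antidifference.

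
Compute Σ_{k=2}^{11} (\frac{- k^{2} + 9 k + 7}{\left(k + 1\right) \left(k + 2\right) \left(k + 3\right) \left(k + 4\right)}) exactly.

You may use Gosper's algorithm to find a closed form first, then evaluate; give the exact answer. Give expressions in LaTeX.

Σ = 19/156

r(k) = (k + 1)*(9*k - (k + 1)**2 + 16)/((k + 5)*(-k**2 + 9*k + 7)) after simplifying.
Normal form (A,B,C) = (k + 1, k + 5, k**2 - 9*k - 7).
Set up (k + 1)·f(k+1) − (k + 4)·f(k) − (k**2 - 9*k - 7) = 0.
Degrees (1,1,2) ⇒ d ≤ 3.
Match coefficients ⇒ f(k) = -k*(k**2 + 8*k + 5)/2.
Certificate R = B(k−1)f/C = -k*(k + 4)*(k**2 + 8*k + 5)/(2*(k**2 - 9*k - 7)) gives s_k = k*(k**2 + 8*k + 5)/(2*(k + 1)*(k + 2)*(k + 3)).
Verify: (-k**2 + 9*k + 7)/(k**4 + 10*k**3 + 35*k**2 + 50*k + 24) matches t_k.
Sum = s_(12) − s_(2); s_(12) = 7/13, s_(2) = 5/12 ⇒ 19/156.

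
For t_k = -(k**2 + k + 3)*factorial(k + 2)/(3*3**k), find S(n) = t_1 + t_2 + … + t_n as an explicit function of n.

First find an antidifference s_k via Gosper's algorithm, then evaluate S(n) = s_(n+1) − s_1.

S(n) = 2 - n*factorial(n + 3)/(3*3**n) - factorial(n + 3)/(3*3**n)

Compute t_(k+1)/t_k: get (k + 3)*(k + (k + 1)**2 + 4)/(3*(k**2 + k + 3)).
A = k/3 + 1, B = 1, C = k**2 + k + 3.
Set up (k/3 + 1)·f(k+1) − (1)·f(k) − (k**2 + k + 3) = 0.
d = 1 from the (1,0,2) case.
A polynomial solution: f(k) = 3*k.
Certificate R = B(k−1)f/C = 3*k/(k**2 + k + 3) gives s_k = -k*factorial(k + 2)/3**k.
Check: Δs_k = -(k**2 + k + 3)*factorial(k + 2)/(3*3**k). ✓
Telescope: S(n) = s_(n+1) − s_(1) = -3**(-n - 1)*(n + 1)*factorial(n + 3) − (-2) = 2 - n*factorial(n + 3)/(3*3**n) - factorial(n + 3)/(3*3**n).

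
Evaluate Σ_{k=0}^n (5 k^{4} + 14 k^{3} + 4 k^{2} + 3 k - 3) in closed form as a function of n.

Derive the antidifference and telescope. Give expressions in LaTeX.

Step 1: r(k) = (5*k**4 + 34*k**3 + 76*k**2 + 73*k + 23)/(5*k**4 + 14*k**3 + 4*k**2 + 3*k - 3).
So A=1 and B=1, with C=k**4 + 14*k**3/5 + 4*k**2/5 + 3*k/5 - 3/5.
Key eq: (1)·f(k+1) = (1)·f(k) + (k**4 + 14*k**3/5 + 4*k**2/5 + 3*k/5 - 3/5).
Bound: deg f ≤ 5.
Match coefficients ⇒ f(k) = k*(k**4 + k**3 - 4*k**2 + 3*k - 4)/5.
Get s_k = R·t_k = k*(k**4 + k**3 - 4*k**2 + 3*k - 4) with R(k) = B(k−1)f(k)/C(k) = k*(k**4 + k**3 - 4*k**2 + 3*k - 4)/(5*k**4 + 14*k**3 + 4*k**2 + 3*k - 3).
Check: Δs_k = 5*k**4 + 14*k**3 + 4*k**2 + 3*k - 3. ✓
Σ_(k=0)^n t_k = s_(n+1) − s_(0) = (n**5 + 6*n**4 + 10*n**3 + 7*n**2 - n - 3) − (0), i.e. n**5 + 6*n**4 + 10*n**3 + 7*n**2 - n - 3.

S(n) = n^{5} + 6 n^{4} + 10 n^{3} + 7 n^{2} - n - 3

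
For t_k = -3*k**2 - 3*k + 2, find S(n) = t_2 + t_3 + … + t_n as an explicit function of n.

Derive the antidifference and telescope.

Ratio r(k) = (3*k**2 + 9*k + 4)/(3*k**2 + 3*k - 2).
Take A(k)=1, B(k)=1, C(k)=k**2 + k - 2/3.
Set up (1)·f(k+1) − (1)·f(k) − (k**2 + k - 2/3) = 0.
deg f ≤ 3 (via 0,0,2).
Solve for f: f(k) = k*(k**2 - 3)/3 (degree 3 ≤ 3).
Certificate R = B(k−1)f/C = k*(k**2 - 3)/(3*k**2 + 3*k - 2) gives s_k = k*(3 - k**2).
Check: Δs_k = -3*k**2 - 3*k + 2. ✓
Telescope: S(n) = s_(n+1) − s_(2) = -n**3 - 3*n**2 + 2 − (-2) = -n**3 - 3*n**2 + 4.

S(n) = -n**3 - 3*n**2 + 4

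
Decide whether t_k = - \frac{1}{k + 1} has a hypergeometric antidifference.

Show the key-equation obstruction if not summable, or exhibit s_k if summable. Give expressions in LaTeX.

r(k) = (k + 1)/(k + 2) after simplifying.
Take A(k)=k + 1, B(k)=k + 2, C(k)=1.
Need (k + 1)·f(k+1) − (k + 1)·f(k) = 1.
deg f ≤ 0 (via 1,1,0).
f = c0 ⇒ A·f(k+1) − B(k−1)·f(k) − C = -1. The system {-1 = 0} is inconsistent; no antidifference.

No. Not Gosper-summable.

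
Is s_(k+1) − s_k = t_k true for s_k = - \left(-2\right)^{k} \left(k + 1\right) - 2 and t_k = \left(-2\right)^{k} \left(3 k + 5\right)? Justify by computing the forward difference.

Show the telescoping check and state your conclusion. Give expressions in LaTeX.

Valid: the claim telescopes to t_k.

s_(k+1) = 2*(-2)**k*(k + 2) - 2
s_(k+1) − s_k = (-2)**k*(3*k + 5)
(s_(k+1) − s_k) − t_k = 0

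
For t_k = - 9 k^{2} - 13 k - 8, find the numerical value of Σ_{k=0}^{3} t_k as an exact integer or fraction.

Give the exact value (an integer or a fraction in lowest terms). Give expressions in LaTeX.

Compute t_(k+1)/t_k: get (9*k**2 + 31*k + 30)/(9*k**2 + 13*k + 8).
Take A(k)=1, B(k)=1, C(k)=k**2 + 13*k/9 + 8/9.
Key eq: (1)·f(k+1) = (1)·f(k) + (k**2 + 13*k/9 + 8/9).
deg f ≤ 3 (via 0,0,2).
A polynomial solution: f(k) = k*(3*k**2 + 2*k + 3)/9.
So s_k = (B(k−1)f/C)·t_k = (k*(3*k**2 + 2*k + 3)/(9*k**2 + 13*k + 8))·t_k = k*(-3*k**2 - 2*k - 3).
Check: Δs_k = -9*k**2 - 13*k - 8. ✓
Σ_(k=0)^(3) t_k = s_(4) − s_(0) = -236 − (0) = -236.

Σ = -236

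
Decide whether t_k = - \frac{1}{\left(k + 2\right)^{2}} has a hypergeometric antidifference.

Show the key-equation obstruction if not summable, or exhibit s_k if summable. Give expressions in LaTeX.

r(k) = (k + 2)**2/(k + 3)**2 after simplifying.
Normal form (A,B,C) = (k**2 + 4*k + 4, k**2 + 6*k + 9, 1).
Need (k**2 + 4*k + 4)·f(k+1) − (k**2 + 4*k + 4)·f(k) = 1.
From deg A=2, deg B=2, deg C=0: d=0.
Put f(k) = c0: A·f(k+1) − B(k−1)·f(k) − C = -1; need -1 = 0 — inconsistent ⇒ no f, not summable.

No. Not Gosper-summable.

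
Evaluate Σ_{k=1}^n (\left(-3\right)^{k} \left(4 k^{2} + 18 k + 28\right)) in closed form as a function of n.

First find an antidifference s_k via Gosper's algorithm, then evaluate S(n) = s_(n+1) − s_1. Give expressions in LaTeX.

r(k) = 3*(-2*k**2 - 13*k - 25)/(2*k**2 + 9*k + 14) after simplifying.
So A=-3 and B=1, with C=k**2 + 9*k/2 + 7.
Key eq: (-3)·f(k+1) = (1)·f(k) + (k**2 + 9*k/2 + 7).
deg f ≤ 2 (via 0,0,2).
Solving with deg f ≤ 2: f(k) = -(k**2 + 3*k + 4)/4.
R(k) = B(k−1)·f(k)/C(k) = -(k**2 + 3*k + 4)/(2*(2*k**2 + 9*k + 14)); s_k = R·t_k = (-3)**k*(-k**2 - 3*k - 4).
Verify: (-3)**k*(4*k**2 + 18*k + 28) matches t_k.
Evaluate: s_(n+1) = 3*(-3)**n*(n**2 + 5*n + 8); subtract s_(1) = 24 ⇒ S(n) = 3*(-3)**n*n**2 + 15*(-3)**n*n + 24*(-3)**n - 24.

S(n) = 3 \left(-3\right)^{n} n^{2} + 15 \left(-3\right)^{n} n + 24 \left(-3\right)^{n} - 24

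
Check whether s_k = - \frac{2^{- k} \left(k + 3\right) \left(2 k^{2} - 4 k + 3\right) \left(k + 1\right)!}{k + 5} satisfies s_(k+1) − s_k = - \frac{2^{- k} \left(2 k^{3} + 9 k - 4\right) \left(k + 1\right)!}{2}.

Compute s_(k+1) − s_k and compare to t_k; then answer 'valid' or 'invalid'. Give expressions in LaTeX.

s_(k+1) = -(k + 4)*(2*k**2 + 1)*factorial(k + 2)/(2*2**k*(k + 6))
s_(k+1) − s_k = -(2*k**5 + 18*k**4 + 49*k**3 + 85*k**2 + 128*k - 68)*factorial(k + 1)/(2*2**k*(k + 5)*(k + 6))
(s_(k+1) − s_k) − t_k = (2*k**4 + 10*k**3 + 5*k**2 + 49*k - 26)*factorial(k + 1)/(2**k*(k + 5)*(k + 6))

Invalid: residual \frac{2^{- k} \left(2 k^{4} + 10 k^{3} + 5 k^{2} + 49 k - 26\right) \left(k + 1\right)!}{\left(k + 5\right) \left(k + 6\right)} ≠ 0.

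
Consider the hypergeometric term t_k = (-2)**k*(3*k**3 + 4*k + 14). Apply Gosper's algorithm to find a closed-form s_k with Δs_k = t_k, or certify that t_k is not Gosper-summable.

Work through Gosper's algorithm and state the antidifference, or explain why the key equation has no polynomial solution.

s_k = (-2)**k*(-k**3 + 2*k**2 - 2*k - 4)

r(k) = 2*(-4*k - 3*(k + 1)**3 - 18)/(3*k**3 + 4*k + 14) after simplifying.
Gosper form: A/B · C(k+1)/C(k) with A=-2, B=1, C=k**3 + 4*k/3 + 14/3.
Key eq: (-2)·f(k+1) = (1)·f(k) + (k**3 + 4*k/3 + 14/3).
Degrees (0,0,3) ⇒ d ≤ 3.
Match coefficients ⇒ f(k) = -(k**3 - 2*k**2 + 2*k + 4)/3.
R(k) = B(k−1)·f(k)/C(k) = -(k**3 - 2*k**2 + 2*k + 4)/(3*k**3 + 4*k + 14); s_k = R·t_k = (-2)**k*(-k**3 + 2*k**2 - 2*k - 4).
Verify: (-2)**k*(3*k**3 + 4*k + 14) matches t_k.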